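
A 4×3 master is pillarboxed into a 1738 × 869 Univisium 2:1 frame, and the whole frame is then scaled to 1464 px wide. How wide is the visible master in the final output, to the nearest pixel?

In the 1738×869 frame the master fills the height: width = 869 × 4/3 ≈ 1158.67 px.
Scaling 1738 → 1464 is ×0.8423, so the width becomes 1158.67 × 0.8423 ≈ 976.00 px.

976 px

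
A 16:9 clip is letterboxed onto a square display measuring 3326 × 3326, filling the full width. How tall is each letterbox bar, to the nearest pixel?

728 px

Content height = 3326 × 9/16 ≈ 1870.88 px.
Leftover height: 3326 − 1870.88 = 1455.12 px → 727.56 each side.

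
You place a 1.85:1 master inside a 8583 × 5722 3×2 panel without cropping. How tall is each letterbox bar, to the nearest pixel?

Since 1.850 > 1.500, the master is width-limited.
The master is 8583 / 1.850 ≈ 4639.46 px tall.
Black = 5722 − 4639.46 = 1082.54 px, or 541.27 per bar.

541 px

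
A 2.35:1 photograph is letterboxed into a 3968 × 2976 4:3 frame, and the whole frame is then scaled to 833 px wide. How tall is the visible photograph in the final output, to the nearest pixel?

354 px

In the 3968×2976 frame the photograph fills the width: height = 3968 / 2.350 ≈ 1688.51 px.
The frame scales by 833/3968 = 0.2099; 1688.51 × 0.2099 ≈ 354.47 px.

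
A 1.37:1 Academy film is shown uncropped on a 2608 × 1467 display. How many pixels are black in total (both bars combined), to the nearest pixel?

1.37:1 Academy is narrower than 16:9, so it spans the full height.
The film is 1467 × 1.370 ≈ 2009.7900 px wide.
Leftover width: 2608 − 2009.7900 = 598.2100 px.
Across the 1467-px span: 598.2100 × 1467 ≈ 877574 px.

877574 pixels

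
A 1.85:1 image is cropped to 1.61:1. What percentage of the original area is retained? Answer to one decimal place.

87.0%

The height stays; only width is cut (since 1.61:1 is narrower than 1.85:1).
(1.610)/(1.850) ≈ 0.870 of the area survives.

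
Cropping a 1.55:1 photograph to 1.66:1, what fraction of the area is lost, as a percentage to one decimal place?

Going from 1.55:1 to 1.66:1 means cutting height while keeping width.
Area ratio = (1.550)/(1.660) = 93.37%; the remaining 6.63% is cropped out.

6.6%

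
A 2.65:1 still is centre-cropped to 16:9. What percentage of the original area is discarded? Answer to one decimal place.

32.9%

Going from 2.65:1 to 16:9 means cutting width while keeping height.
Area ratio = (1.778)/(2.650) = 67.09%; the remaining 32.91% is cropped out.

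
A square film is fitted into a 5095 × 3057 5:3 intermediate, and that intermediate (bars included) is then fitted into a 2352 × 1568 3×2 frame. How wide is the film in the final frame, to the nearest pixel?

First fit — square into 5095×3057 spans the height: 3057.00 × 3057.00.
5:3 in 2352×1568: fills the width, so the intermediate becomes 2352.00 × 1411.20 — a scale of ×0.4616.
The film scales with it: width 3057.00 × 0.4616 ≈ 1411.20.

1411 px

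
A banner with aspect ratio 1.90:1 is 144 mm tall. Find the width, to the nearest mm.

At 1.90:1, 144 × 1.900 ≈ 273.60.

274 mm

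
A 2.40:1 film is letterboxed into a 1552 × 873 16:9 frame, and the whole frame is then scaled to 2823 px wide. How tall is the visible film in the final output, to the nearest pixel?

1176 px

Fitted into 1552×873, the film spans the width; its height is 1552 / 2.400 ≈ 646.67 px.
Resizing to 2823 px wide multiplies everything by 1.8189: 646.67 → 1176.25 px.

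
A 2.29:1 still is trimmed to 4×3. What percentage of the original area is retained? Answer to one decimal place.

Going from 2.29:1 to 4×3 means cutting width while keeping height.
Fraction kept = (1.333)/(2.290) ≈ 58.22%.

58.2%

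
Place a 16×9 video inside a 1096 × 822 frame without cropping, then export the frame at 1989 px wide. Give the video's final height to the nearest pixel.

1119 px

At 1096×822 the video is width-limited, so height = 1096 × 9/16 ≈ 616.50 px.
Resizing to 1989 px wide multiplies everything by 1.8148: 616.50 → 1118.81 px.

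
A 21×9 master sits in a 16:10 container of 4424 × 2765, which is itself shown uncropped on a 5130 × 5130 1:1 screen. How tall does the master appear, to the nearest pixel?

21×9 in 4424×2765: fills the width, so the master is 4424.00 × 1896.00.
The 16:10 canvas is width-limited in 5130×5130, giving 5130.00 × 3206.25; scale factor 1.1596.
Applying the same ×1.1596: 1896.00 → 2198.57.

2199 px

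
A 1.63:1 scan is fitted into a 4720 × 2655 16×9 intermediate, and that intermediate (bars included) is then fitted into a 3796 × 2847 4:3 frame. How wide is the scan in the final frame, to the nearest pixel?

First fit — 1.63:1 into 4720×2655 spans the height: 4327.65 × 2655.00.
16×9 in 3796×2847: fills the width, so the intermediate becomes 3796.00 × 2135.25 — a scale of ×0.8042.
Applying the same ×0.8042: 4327.65 → 3480.46.

3480 px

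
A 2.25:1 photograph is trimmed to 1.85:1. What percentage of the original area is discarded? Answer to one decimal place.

17.8%

The height stays; only width is cut (since 1.85:1 is narrower than 2.25:1).
(1.850)/(2.250) ≈ 0.822 of the area survives, leaving 17.78% discarded.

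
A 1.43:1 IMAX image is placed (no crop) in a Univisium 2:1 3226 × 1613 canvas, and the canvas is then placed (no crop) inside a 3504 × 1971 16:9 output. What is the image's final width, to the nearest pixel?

2505 px

1.43:1 IMAX in 3226×1613: fills the height, so the image is 2306.59 × 1613.00.
The Univisium 2:1 canvas is width-limited in 3504×1971, giving 3504.00 × 1752.00; scale factor 1.0862.
Applying the same ×1.0862: 2306.59 → 2505.36.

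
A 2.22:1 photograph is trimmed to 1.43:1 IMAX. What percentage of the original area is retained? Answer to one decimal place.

1.43:1 IMAX is narrower than 2.22:1, so the crop keeps the full height and trims the width.
Area ratio = (1.430)/(2.220) = 64.41% retained.

64.4%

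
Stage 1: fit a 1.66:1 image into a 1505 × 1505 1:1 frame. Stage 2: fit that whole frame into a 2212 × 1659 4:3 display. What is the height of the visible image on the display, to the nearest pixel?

999 px

1.66:1 in 1505×1505: fills the width, so the image is 1505.00 × 906.63.
The 1:1 canvas is height-limited in 2212×1659, giving 1659.00 × 1659.00; scale factor 1.1023.
Applying the same ×1.1023: 906.63 → 999.40.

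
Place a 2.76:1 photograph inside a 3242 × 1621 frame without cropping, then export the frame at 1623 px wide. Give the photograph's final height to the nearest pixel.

In the 3242×1621 frame the photograph fills the width: height = 3242 / 2.760 ≈ 1174.64 px.
The frame scales by 1623/3242 = 0.5006; 1174.64 × 0.5006 ≈ 588.04 px.

588 px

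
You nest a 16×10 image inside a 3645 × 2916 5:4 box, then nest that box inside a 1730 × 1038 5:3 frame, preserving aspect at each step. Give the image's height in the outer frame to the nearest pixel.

811 px

First fit — 16×10 into 3645×2916 spans the width: 3645.00 × 2278.12.
The 5:4 canvas is height-limited in 1730×1038, giving 1297.50 × 1038.00; scale factor 0.3560.
So the image's height is 2278.12 × 0.3560 ≈ 810.94.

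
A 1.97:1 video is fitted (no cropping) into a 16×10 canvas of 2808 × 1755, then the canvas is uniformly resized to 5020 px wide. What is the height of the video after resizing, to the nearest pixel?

2548 px

At 2808×1755 the video is width-limited, so height = 2808 / 1.970 ≈ 1425.38 px.
The frame scales by 5020/2808 = 1.7877; 1425.38 × 1.7877 ≈ 2548.22 px.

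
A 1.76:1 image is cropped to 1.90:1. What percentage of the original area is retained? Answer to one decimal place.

1.90:1 is wider than 1.76:1, so the crop keeps the full width and trims the height.
(1.760)/(1.900) ≈ 0.926 of the area survives.

92.6%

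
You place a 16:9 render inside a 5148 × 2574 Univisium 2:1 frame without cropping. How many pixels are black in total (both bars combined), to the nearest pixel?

16:9 is narrower than Univisium 2:1, so it spans the full height.
The render is 2574 × 16/9 ≈ 4576.0000 px wide.
5148 − 4576.0000 = 572.0000 px of bars.
Bar area = 572.0000 × 2574 ≈ 1472328 px.

1472328 pixels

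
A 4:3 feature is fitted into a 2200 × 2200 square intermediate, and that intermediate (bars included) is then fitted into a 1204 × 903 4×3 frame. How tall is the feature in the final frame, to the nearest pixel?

Inside the 2200×2200 canvas the feature is width-limited at 2200.00 × 1650.00.
Second fit — the square canvas into 1204×903 spans the height: 903.00 × 903.00 (×0.4105 from 2200×2200).
Applying the same ×0.4105: 1650.00 → 677.25.

677 px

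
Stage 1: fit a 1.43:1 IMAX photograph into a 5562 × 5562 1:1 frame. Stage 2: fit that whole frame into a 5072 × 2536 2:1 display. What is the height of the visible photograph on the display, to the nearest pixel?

1773 px

Inside the 5562×5562 canvas the photograph is width-limited at 5562.00 × 3889.51.
Second fit — the 1:1 canvas into 5072×2536 spans the height: 2536.00 × 2536.00 (×0.4560 from 5562×5562).
So the photograph's height is 3889.51 × 0.4560 ≈ 1773.43.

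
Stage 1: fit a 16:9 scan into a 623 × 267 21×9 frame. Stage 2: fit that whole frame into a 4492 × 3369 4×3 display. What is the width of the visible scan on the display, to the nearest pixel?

3422 px

Inside the 623×267 canvas the scan is height-limited at 474.67 × 267.00.
The 21×9 canvas is width-limited in 4492×3369, giving 4492.00 × 1925.14; scale factor 7.2103.
So the scan's width is 474.67 × 7.2103 ≈ 3422.48.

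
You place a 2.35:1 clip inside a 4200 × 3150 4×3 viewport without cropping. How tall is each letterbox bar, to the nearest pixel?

681 px

2.35:1 (2.350) > 4×3 (1.333), so the clip fills the width.
That makes the image 1787.23 px tall (4200 / 2.350).
Leftover height: 3150 − 1787.23 = 1362.77 px → 681.38 each side.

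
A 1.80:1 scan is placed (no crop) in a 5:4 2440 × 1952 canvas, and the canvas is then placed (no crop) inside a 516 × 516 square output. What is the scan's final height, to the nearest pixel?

287 px

1.80:1 in 2440×1952: fills the width, so the scan is 2440.00 × 1355.56.
The 5:4 canvas is width-limited in 516×516, giving 516.00 × 412.80; scale factor 0.2115.
The scan scales with it: height 1355.56 × 0.2115 ≈ 286.67.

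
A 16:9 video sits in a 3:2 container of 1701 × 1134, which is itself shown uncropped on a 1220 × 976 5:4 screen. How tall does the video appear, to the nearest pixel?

686 px

16:9 in 1701×1134: fills the width, so the video is 1701.00 × 956.81.
Second fit — the 3:2 canvas into 1220×976 spans the width: 1220.00 × 813.33 (×0.7172 from 1701×1134).
Applying the same ×0.7172: 956.81 → 686.25.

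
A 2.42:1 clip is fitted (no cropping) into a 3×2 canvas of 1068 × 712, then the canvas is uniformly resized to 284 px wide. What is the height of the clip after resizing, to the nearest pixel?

In the 1068×712 frame the clip fills the width: height = 1068 / 2.420 ≈ 441.32 px.
The frame scales by 284/1068 = 0.2659; 441.32 × 0.2659 ≈ 117.36 px.

117 px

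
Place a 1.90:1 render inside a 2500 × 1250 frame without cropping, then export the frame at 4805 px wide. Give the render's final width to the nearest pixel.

4565 px

At 2500×1250 the render is height-limited, so width = 1250 × 1.900 ≈ 2375.00 px.
Scaling 2500 → 4805 is ×1.9220, so the width becomes 2375.00 × 1.9220 ≈ 4564.75 px.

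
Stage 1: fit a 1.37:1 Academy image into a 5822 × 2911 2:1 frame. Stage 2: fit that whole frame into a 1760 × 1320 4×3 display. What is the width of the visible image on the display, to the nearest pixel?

1206 px

Inside the 5822×2911 canvas the image is height-limited at 3988.07 × 2911.00.
Second fit — the 2:1 canvas into 1760×1320 spans the width: 1760.00 × 880.00 (×0.3023 from 5822×2911).
Applying the same ×0.3023: 3988.07 → 1205.60.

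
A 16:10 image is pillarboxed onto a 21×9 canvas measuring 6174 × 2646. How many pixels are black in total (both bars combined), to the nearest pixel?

5134298 pixels

Since 1.600 < 2.333, the image is height-limited.
That makes the image 4233.6000 px wide (2646 × 16/10).
Black = 6174 − 4233.6000 = 1940.4000 px.
Across the 2646-px span: 1940.4000 × 2646 ≈ 5134298 px.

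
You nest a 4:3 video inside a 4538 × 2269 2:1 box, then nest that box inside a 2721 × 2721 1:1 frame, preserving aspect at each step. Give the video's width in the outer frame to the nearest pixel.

1814 px

Inside the 4538×2269 canvas the video is height-limited at 3025.33 × 2269.00.
2:1 in 2721×2721: fills the width, so the intermediate becomes 2721.00 × 1360.50 — a scale of ×0.5996.
The video scales with it: width 3025.33 × 0.5996 ≈ 1814.00.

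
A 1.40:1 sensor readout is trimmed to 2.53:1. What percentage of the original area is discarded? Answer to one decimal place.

2.53:1 is wider than 1.40:1, so the crop keeps the full width and trims the height.
Fraction kept = (1.400)/(2.530) ≈ 55.34%, so 44.66% is lost.

44.7%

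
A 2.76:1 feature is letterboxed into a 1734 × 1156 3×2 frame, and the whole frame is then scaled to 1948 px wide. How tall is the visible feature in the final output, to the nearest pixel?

In the 1734×1156 frame the feature fills the width: height = 1734 / 2.760 ≈ 628.26 px.
The frame scales by 1948/1734 = 1.1234; 628.26 × 1.1234 ≈ 705.80 px.

706 px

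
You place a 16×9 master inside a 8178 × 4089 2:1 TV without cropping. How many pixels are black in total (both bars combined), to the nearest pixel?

16×9 is narrower than 2:1, so it spans the full height.
Content width = 4089 × 16/9 ≈ 7269.3333 px.
Black = 8178 − 7269.3333 = 908.6667 px.
Across the 4089-px span: 908.6667 × 4089 ≈ 3715538 px.

3715538 pixels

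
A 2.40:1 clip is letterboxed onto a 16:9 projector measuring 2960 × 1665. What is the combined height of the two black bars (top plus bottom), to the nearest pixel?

432 px

2.40:1 is wider than 16:9, so it spans the full width.
Content height = 2960 / 2.400 ≈ 1233.33 px.
Black = 1665 − 1233.33 = 431.67 px.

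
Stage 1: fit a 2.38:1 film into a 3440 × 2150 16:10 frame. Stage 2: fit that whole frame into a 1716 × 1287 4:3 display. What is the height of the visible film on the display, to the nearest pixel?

721 px

Inside the 3440×2150 canvas the film is width-limited at 3440.00 × 1445.38.
Second fit — the 16:10 canvas into 1716×1287 spans the width: 1716.00 × 1072.50 (×0.4988 from 3440×2150).
Applying the same ×0.4988: 1445.38 → 721.01.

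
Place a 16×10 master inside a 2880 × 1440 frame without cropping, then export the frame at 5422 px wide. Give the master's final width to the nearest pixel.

4338 px

At 2880×1440 the master is height-limited, so width = 1440 × 16/10 ≈ 2304.00 px.
Resizing to 5422 px wide multiplies everything by 1.8826: 2304.00 → 4337.60 px.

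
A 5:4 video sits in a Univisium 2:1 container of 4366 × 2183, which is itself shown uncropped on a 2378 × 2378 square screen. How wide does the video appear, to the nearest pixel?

1486 px

5:4 in 4366×2183: fills the height, so the video is 2728.75 × 2183.00.
Univisium 2:1 in 2378×2378: fills the width, so the intermediate becomes 2378.00 × 1189.00 — a scale of ×0.5447.
Applying the same ×0.5447: 2728.75 → 1486.25.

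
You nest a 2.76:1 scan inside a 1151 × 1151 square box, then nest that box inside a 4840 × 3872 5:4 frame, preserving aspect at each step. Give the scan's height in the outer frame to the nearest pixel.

1403 px

Inside the 1151×1151 canvas the scan is width-limited at 1151.00 × 417.03.
square in 4840×3872: fills the height, so the intermediate becomes 3872.00 × 3872.00 — a scale of ×3.3640.
The scan scales with it: height 417.03 × 3.3640 ≈ 1402.90.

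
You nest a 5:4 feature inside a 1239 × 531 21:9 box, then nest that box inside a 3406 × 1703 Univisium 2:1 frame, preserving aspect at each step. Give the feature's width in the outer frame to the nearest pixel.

1825 px

First fit — 5:4 into 1239×531 spans the height: 663.75 × 531.00.
The 21:9 canvas is width-limited in 3406×1703, giving 3406.00 × 1459.71; scale factor 2.7490.
So the feature's width is 663.75 × 2.7490 ≈ 1824.64.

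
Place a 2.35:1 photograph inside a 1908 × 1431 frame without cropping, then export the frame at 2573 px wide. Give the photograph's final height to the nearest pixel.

1095 px

At 1908×1431 the photograph is width-limited, so height = 1908 / 2.350 ≈ 811.91 px.
Resizing to 2573 px wide multiplies everything by 1.3485: 811.91 → 1094.89 px.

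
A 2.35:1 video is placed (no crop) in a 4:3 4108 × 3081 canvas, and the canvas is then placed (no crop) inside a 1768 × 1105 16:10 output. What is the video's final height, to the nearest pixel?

627 px

First fit — 2.35:1 into 4108×3081 spans the width: 4108.00 × 1748.09.
Second fit — the 4:3 canvas into 1768×1105 spans the height: 1473.33 × 1105.00 (×0.3586 from 4108×3081).
The video scales with it: height 1748.09 × 0.3586 ≈ 626.95.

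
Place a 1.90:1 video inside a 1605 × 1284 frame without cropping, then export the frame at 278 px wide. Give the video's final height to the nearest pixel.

146 px

At 1605×1284 the video is width-limited, so height = 1605 / 1.900 ≈ 844.74 px.
Scaling 1605 → 278 is ×0.1732, so the height becomes 844.74 × 0.1732 ≈ 146.32 px.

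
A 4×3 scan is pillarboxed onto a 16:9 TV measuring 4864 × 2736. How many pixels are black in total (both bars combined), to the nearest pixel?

Since 1.333 < 1.778, the scan is height-limited.
The scan is 2736 × 4/3 ≈ 3648.0000 px wide.
Leftover width: 4864 − 3648.0000 = 1216.0000 px.
Bar area = 1216.0000 × 2736 ≈ 3326976 px.

3326976 pixels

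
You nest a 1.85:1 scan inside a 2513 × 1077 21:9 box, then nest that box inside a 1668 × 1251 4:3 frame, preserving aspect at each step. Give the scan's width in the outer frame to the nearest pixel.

Inside the 2513×1077 canvas the scan is height-limited at 1992.45 × 1077.00.
Second fit — the 21:9 canvas into 1668×1251 spans the width: 1668.00 × 714.86 (×0.6637 from 2513×1077).
The scan scales with it: width 1992.45 × 0.6637 ≈ 1322.49.

1322 px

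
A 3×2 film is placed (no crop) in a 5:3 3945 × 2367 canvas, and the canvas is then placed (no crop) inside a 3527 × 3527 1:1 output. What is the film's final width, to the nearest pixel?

First fit — 3×2 into 3945×2367 spans the height: 3550.50 × 2367.00.
5:3 in 3527×3527: fills the width, so the intermediate becomes 3527.00 × 2116.20 — a scale of ×0.8940.
The film scales with it: width 3550.50 × 0.8940 ≈ 3174.30.

3174 px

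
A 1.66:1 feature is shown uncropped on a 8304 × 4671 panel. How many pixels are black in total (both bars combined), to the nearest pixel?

1.66:1 is narrower than 16×9, so it spans the full height.
The feature is 4671 × 1.660 ≈ 7753.8600 px wide.
8304 − 7753.8600 = 550.1400 px of bars.
Bar area = 550.1400 × 4671 ≈ 2569704 px.

2569704 pixels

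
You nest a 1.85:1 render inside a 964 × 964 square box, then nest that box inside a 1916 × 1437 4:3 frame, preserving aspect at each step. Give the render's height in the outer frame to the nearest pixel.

777 px

1.85:1 in 964×964: fills the width, so the render is 964.00 × 521.08.
The square canvas is height-limited in 1916×1437, giving 1437.00 × 1437.00; scale factor 1.4907.
The render scales with it: height 521.08 × 1.4907 ≈ 776.76.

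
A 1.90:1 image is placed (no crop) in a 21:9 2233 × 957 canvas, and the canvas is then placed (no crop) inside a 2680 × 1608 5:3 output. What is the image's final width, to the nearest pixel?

2182 px

1.90:1 in 2233×957: fills the height, so the image is 1818.30 × 957.00.
Second fit — the 21:9 canvas into 2680×1608 spans the width: 2680.00 × 1148.57 (×1.2002 from 2233×957).
Applying the same ×1.2002: 1818.30 → 2182.29.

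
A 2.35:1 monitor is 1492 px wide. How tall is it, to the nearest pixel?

1492 / 2.350 = 634.89.

635 px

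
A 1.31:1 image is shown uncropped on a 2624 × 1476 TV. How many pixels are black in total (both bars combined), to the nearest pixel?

Since 1.310 < 1.778, the image is height-limited.
The image is 1476 × 1.310 ≈ 1933.5600 px wide.
Black = 2624 − 1933.5600 = 690.4400 px.
Bar area = 690.4400 × 1476 ≈ 1019089 px.

1019089 pixels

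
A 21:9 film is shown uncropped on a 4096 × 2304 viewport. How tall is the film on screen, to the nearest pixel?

1755 px

21:9 (2.333) > 16:9 (1.778), so the film fills the width.
The film is 4096 × 9/21 ≈ 1755.43 px tall.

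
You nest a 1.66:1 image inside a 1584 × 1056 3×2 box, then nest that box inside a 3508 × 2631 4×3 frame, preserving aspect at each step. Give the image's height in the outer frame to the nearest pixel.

2113 px

First fit — 1.66:1 into 1584×1056 spans the width: 1584.00 × 954.22.
3×2 in 3508×2631: fills the width, so the intermediate becomes 3508.00 × 2338.67 — a scale of ×2.2146.
The image scales with it: height 954.22 × 2.2146 ≈ 2113.25.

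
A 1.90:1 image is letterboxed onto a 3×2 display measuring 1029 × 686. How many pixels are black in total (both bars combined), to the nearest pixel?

Since 1.900 > 1.500, the image is width-limited.
Content height = 1029 / 1.900 ≈ 541.5789 px.
Black = 686 − 541.5789 = 144.4211 px.
Bar area = 144.4211 × 1029 ≈ 148609 px.

148609 pixels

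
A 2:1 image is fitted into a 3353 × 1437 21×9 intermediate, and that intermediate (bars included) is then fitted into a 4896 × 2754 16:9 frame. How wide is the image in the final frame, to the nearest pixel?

Inside the 3353×1437 canvas the image is height-limited at 2874.00 × 1437.00.
Second fit — the 21×9 canvas into 4896×2754 spans the width: 4896.00 × 2098.29 (×1.4602 from 3353×1437).
Applying the same ×1.4602: 2874.00 → 4196.57.

4197 px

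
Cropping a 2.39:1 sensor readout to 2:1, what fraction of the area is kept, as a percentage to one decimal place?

83.7%

2:1 is narrower than 2.39:1, so the crop keeps the full height and trims the width.
Area ratio = (2.000)/(2.390) = 83.68% retained.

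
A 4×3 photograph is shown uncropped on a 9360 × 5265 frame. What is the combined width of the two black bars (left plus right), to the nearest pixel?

2340 px

4×3 (1.333) < 16:9 (1.778), so the photograph fills the height.
That makes the image 7020.00 px wide (5265 × 4/3).
Black = 9360 − 7020.00 = 2340.00 px.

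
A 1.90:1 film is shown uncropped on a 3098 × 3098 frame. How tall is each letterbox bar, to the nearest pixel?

734 px

1.90:1 (1.900) > square (1.000), so the film fills the width.
Content height = 3098 / 1.900 ≈ 1630.53 px.
Leftover height: 3098 − 1630.53 = 1467.47 px → 733.74 each side.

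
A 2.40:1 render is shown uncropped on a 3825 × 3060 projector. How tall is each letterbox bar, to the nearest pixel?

Since 2.400 > 1.250, the render is width-limited.
That makes the image 1593.75 px tall (3825 / 2.400).
Leftover height: 3060 − 1593.75 = 1466.25 px → 733.12 each side.

733 px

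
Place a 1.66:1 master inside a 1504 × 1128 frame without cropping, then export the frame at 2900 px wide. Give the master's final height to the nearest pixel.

1747 px

At 1504×1128 the master is width-limited, so height = 1504 / 1.660 ≈ 906.02 px.
Scaling 1504 → 2900 is ×1.9282, so the height becomes 906.02 × 1.9282 ≈ 1746.99 px.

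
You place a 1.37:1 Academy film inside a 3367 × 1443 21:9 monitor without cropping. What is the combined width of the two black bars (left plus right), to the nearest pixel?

1.37:1 Academy is narrower than 21:9, so it spans the full height.
That makes the image 1976.91 px wide (1443 × 1.370).
Black = 3367 − 1976.91 = 1390.09 px.

1390 px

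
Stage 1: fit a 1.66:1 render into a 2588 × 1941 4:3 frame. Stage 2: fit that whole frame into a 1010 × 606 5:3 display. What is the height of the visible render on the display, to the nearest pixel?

487 px

Inside the 2588×1941 canvas the render is width-limited at 2588.00 × 1559.04.
4:3 in 1010×606: fills the height, so the intermediate becomes 808.00 × 606.00 — a scale of ×0.3122.
So the render's height is 1559.04 × 0.3122 ≈ 486.75.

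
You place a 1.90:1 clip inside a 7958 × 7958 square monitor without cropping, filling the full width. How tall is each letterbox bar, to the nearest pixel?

Content height = 7958 / 1.900 ≈ 4188.42 px.
Leftover height: 7958 − 4188.42 = 3769.58 px → 1884.79 each side.

1885 px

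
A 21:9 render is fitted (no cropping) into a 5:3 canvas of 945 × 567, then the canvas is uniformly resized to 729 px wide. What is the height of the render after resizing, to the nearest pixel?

312 px

In the 945×567 frame the render fills the width: height = 945 × 9/21 ≈ 405.00 px.
The frame scales by 729/945 = 0.7714; 405.00 × 0.7714 ≈ 312.43 px.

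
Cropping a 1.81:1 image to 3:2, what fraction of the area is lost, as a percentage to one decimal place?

17.1%

The height stays; only width is cut (since 3:2 is narrower than 1.81:1).
Fraction kept = (1.500)/(1.810) ≈ 82.87%, so 17.13% is lost.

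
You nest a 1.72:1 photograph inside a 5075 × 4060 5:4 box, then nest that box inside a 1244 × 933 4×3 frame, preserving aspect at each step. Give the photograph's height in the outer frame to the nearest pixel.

First fit — 1.72:1 into 5075×4060 spans the width: 5075.00 × 2950.58.
The 5:4 canvas is height-limited in 1244×933, giving 1166.25 × 933.00; scale factor 0.2298.
Applying the same ×0.2298: 2950.58 → 678.05.

678 px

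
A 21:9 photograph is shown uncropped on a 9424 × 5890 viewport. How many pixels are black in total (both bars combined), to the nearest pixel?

Since 2.333 > 1.600, the photograph is width-limited.
Content height = 9424 × 9/21 ≈ 4038.8571 px.
Leftover height: 5890 − 4038.8571 = 1851.1429 px.
Bar area = 1851.1429 × 9424 ≈ 17445170 px.

17445170 pixels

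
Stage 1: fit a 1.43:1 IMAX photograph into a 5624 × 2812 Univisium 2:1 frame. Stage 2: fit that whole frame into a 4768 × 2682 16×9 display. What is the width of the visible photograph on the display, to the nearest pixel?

Inside the 5624×2812 canvas the photograph is height-limited at 4021.16 × 2812.00.
Univisium 2:1 in 4768×2682: fills the width, so the intermediate becomes 4768.00 × 2384.00 — a scale of ×0.8478.
So the photograph's width is 4021.16 × 0.8478 ≈ 3409.12.

3409 px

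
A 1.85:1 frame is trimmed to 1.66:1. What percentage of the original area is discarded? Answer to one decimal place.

10.3%

1.66:1 is narrower than 1.85:1, so the crop keeps the full height and trims the width.
(1.660)/(1.850) ≈ 0.897 of the area survives, leaving 10.27% discarded.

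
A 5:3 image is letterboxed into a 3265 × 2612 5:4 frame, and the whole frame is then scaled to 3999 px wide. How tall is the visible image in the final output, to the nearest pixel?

Fitted into 3265×2612, the image spans the width; its height is 3265 × 3/5 ≈ 1959.00 px.
The frame scales by 3999/3265 = 1.2248; 1959.00 × 1.2248 ≈ 2399.40 px.

2399 px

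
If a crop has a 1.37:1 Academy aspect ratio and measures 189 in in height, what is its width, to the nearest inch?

259 in

Width = 189 × 1.370 = 258.93.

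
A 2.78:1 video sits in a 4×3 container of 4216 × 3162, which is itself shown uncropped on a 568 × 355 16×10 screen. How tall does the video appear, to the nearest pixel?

170 px

2.78:1 in 4216×3162: fills the width, so the video is 4216.00 × 1516.55.
Second fit — the 4×3 canvas into 568×355 spans the height: 473.33 × 355.00 (×0.1123 from 4216×3162).
So the video's height is 1516.55 × 0.1123 ≈ 170.26.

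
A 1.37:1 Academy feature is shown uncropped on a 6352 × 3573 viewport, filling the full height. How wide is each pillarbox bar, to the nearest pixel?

The feature is 3573 × 1.370 ≈ 4895.01 px wide.
Black = 6352 − 4895.01 = 1456.99 px, or 728.50 per bar.

728 px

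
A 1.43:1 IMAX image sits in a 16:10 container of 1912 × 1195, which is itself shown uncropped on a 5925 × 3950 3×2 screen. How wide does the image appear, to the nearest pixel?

5295 px

Inside the 1912×1195 canvas the image is height-limited at 1708.85 × 1195.00.
16:10 in 5925×3950: fills the width, so the intermediate becomes 5925.00 × 3703.12 — a scale of ×3.0988.
The image scales with it: width 1708.85 × 3.0988 ≈ 5295.47.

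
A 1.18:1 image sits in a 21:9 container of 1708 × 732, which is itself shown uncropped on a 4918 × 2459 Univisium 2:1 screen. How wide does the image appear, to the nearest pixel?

2487 px

Inside the 1708×732 canvas the image is height-limited at 863.76 × 732.00.
Second fit — the 21:9 canvas into 4918×2459 spans the width: 4918.00 × 2107.71 (×2.8794 from 1708×732).
The image scales with it: width 863.76 × 2.8794 ≈ 2487.10.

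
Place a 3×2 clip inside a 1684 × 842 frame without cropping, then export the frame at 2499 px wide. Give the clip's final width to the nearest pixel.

Fitted into 1684×842, the clip spans the height; its width is 842 × 3/2 ≈ 1263.00 px.
Resizing to 2499 px wide multiplies everything by 1.4840: 1263.00 → 1874.25 px.

1874 px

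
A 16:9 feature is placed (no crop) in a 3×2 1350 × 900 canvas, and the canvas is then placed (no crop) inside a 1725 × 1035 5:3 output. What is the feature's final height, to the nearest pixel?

Inside the 1350×900 canvas the feature is width-limited at 1350.00 × 759.38.
The 3×2 canvas is height-limited in 1725×1035, giving 1552.50 × 1035.00; scale factor 1.1500.
So the feature's height is 759.38 × 1.1500 ≈ 873.28.

873 px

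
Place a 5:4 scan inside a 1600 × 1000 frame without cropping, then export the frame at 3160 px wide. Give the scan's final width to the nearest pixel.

2469 px

Fitted into 1600×1000, the scan spans the height; its width is 1000 × 5/4 ≈ 1250.00 px.
Resizing to 3160 px wide multiplies everything by 1.9750: 1250.00 → 2468.75 px.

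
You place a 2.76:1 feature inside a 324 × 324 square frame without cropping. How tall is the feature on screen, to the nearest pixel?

2.76:1 is wider than square, so it spans the full width.
That makes the image 117.39 px tall (324 / 2.760).

117 px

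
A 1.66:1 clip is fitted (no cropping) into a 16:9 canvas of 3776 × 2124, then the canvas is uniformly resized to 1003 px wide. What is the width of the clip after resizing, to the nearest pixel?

At 3776×2124 the clip is height-limited, so width = 2124 × 1.660 ≈ 3525.84 px.
The frame scales by 1003/3776 = 0.2656; 3525.84 × 0.2656 ≈ 936.55 px.

937 px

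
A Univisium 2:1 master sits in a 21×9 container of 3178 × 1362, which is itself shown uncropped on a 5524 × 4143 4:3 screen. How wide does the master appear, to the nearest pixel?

4735 px

Univisium 2:1 in 3178×1362: fills the height, so the master is 2724.00 × 1362.00.
21×9 in 5524×4143: fills the width, so the intermediate becomes 5524.00 × 2367.43 — a scale of ×1.7382.
Applying the same ×1.7382: 2724.00 → 4734.86.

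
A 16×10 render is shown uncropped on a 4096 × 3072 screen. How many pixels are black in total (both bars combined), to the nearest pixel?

Since 1.600 > 1.333, the render is width-limited.
The render is 4096 × 10/16 ≈ 2560.0000 px tall.
3072 − 2560.0000 = 512.0000 px of bars.
That's 512.0000 × 4096 ≈ 2097152 black pixels.

2097152 pixels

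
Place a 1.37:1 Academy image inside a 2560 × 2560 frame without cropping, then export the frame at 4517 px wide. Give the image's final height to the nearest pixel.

3297 px

Fitted into 2560×2560, the image spans the width; its height is 2560 / 1.370 ≈ 1868.61 px.
Scaling 2560 → 4517 is ×1.7645, so the height becomes 1868.61 × 1.7645 ≈ 3297.08 px.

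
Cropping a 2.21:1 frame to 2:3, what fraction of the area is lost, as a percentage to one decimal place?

The height stays; only width is cut (since 2:3 is narrower than 2.21:1).
(0.667)/(2.210) ≈ 0.302 of the area survives, leaving 69.83% discarded.

69.8%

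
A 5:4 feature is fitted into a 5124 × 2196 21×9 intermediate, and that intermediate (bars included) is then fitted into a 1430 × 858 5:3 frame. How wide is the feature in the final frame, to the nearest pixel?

First fit — 5:4 into 5124×2196 spans the height: 2745.00 × 2196.00.
Second fit — the 21×9 canvas into 1430×858 spans the width: 1430.00 × 612.86 (×0.2791 from 5124×2196).
So the feature's width is 2745.00 × 0.2791 ≈ 766.07.

766 px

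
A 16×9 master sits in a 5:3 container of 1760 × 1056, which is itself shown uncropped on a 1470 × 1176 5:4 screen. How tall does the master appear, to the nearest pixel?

827 px

First fit — 16×9 into 1760×1056 spans the width: 1760.00 × 990.00.
5:3 in 1470×1176: fills the width, so the intermediate becomes 1470.00 × 882.00 — a scale of ×0.8352.
The master scales with it: height 990.00 × 0.8352 ≈ 826.88.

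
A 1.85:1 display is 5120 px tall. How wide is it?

9472 px

Width = 5120 × 1.850 = 9472.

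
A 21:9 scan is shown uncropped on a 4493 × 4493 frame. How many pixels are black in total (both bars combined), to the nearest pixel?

11535457 pixels

21:9 is wider than 1:1, so it spans the full width.
The scan is 4493 × 9/21 ≈ 1925.5714 px tall.
Black = 4493 − 1925.5714 = 2567.4286 px.
That's 2567.4286 × 4493 ≈ 11535457 black pixels.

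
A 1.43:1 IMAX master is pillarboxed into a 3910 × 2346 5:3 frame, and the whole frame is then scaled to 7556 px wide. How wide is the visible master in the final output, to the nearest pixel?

Fitted into 3910×2346, the master spans the height; its width is 2346 × 1.430 ≈ 3354.78 px.
Resizing to 7556 px wide multiplies everything by 1.9325: 3354.78 → 6483.05 px.

6483 px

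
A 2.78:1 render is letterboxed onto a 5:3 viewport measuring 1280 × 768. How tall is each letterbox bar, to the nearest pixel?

154 px

Since 2.780 > 1.667, the render is width-limited.
Content height = 1280 / 2.780 ≈ 460.43 px.
768 − 460.43 = 307.57 px of bars (153.78 each).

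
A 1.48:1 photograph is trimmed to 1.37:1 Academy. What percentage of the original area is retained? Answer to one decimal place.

92.6%

The height stays; only width is cut (since 1.37:1 Academy is narrower than 1.48:1).
(1.370)/(1.480) ≈ 0.926 of the area survives.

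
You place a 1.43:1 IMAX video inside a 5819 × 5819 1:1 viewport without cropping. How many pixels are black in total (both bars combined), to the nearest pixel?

Since 1.430 > 1.000, the video is width-limited.
Content height = 5819 / 1.430 ≈ 4069.2308 px.
Leftover height: 5819 − 4069.2308 = 1749.7692 px.
Across the 5819-px span: 1749.7692 × 5819 ≈ 10181907 px.

10181907 pixels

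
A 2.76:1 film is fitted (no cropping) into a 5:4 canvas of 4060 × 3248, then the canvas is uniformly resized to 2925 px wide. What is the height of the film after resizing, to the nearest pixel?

1060 px

At 4060×3248 the film is width-limited, so height = 4060 / 2.760 ≈ 1471.01 px.
Resizing to 2925 px wide multiplies everything by 0.7204: 1471.01 → 1059.78 px.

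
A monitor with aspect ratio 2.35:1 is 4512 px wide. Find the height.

Height = 4512 / 2.350 = 1920.

1920 px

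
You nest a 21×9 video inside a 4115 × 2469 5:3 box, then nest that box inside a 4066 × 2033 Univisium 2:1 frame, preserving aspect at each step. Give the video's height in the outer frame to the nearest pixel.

1452 px

First fit — 21×9 into 4115×2469 spans the width: 4115.00 × 1763.57.
Second fit — the 5:3 canvas into 4066×2033 spans the height: 3388.33 × 2033.00 (×0.8234 from 4115×2469).
Applying the same ×0.8234: 1763.57 → 1452.14.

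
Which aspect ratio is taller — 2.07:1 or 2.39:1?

2.07 and 2.39; 2.39 > 2.07. The smaller width-to-height ratio is the taller frame.

2.07:1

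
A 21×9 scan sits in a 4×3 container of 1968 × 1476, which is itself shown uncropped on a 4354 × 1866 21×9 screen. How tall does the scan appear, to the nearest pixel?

Inside the 1968×1476 canvas the scan is width-limited at 1968.00 × 843.43.
The 4×3 canvas is height-limited in 4354×1866, giving 2488.00 × 1866.00; scale factor 1.2642.
The scan scales with it: height 843.43 × 1.2642 ≈ 1066.29.

1066 px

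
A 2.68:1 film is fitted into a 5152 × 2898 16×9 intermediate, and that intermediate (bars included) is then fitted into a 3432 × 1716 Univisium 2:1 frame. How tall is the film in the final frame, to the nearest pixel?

1138 px

Inside the 5152×2898 canvas the film is width-limited at 5152.00 × 1922.39.
Second fit — the 16×9 canvas into 3432×1716 spans the height: 3050.67 × 1716.00 (×0.5921 from 5152×2898).
Applying the same ×0.5921: 1922.39 → 1138.31.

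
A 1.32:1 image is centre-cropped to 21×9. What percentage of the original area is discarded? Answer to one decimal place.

43.4%

The width stays; only height is cut (since 21×9 is wider than 1.32:1).
Area ratio = (1.320)/(2.333) = 56.57%; the remaining 43.43% is cropped out.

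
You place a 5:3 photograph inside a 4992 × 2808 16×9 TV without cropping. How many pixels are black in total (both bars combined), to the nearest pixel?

876096 pixels

5:3 (1.667) < 16×9 (1.778), so the photograph fills the height.
That makes the image 4680.0000 px wide (2808 × 5/3).
Black = 4992 − 4680.0000 = 312.0000 px.
Bar area = 312.0000 × 2808 ≈ 876096 px.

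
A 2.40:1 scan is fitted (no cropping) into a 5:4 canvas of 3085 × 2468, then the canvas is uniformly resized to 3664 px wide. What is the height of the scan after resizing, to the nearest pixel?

1527 px

Fitted into 3085×2468, the scan spans the width; its height is 3085 / 2.400 ≈ 1285.42 px.
Scaling 3085 → 3664 is ×1.1877, so the height becomes 1285.42 × 1.1877 ≈ 1526.67 px.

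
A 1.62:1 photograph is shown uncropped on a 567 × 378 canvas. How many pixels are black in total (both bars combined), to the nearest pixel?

15876 pixels

1.62:1 is wider than 3:2, so it spans the full width.
The photograph is 567 / 1.620 ≈ 350.0000 px tall.
Black = 378 − 350.0000 = 28.0000 px.
Across the 567-px span: 28.0000 × 567 ≈ 15876 px.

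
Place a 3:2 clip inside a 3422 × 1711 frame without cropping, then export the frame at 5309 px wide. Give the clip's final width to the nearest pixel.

At 3422×1711 the clip is height-limited, so width = 1711 × 3/2 ≈ 2566.50 px.
Resizing to 5309 px wide multiplies everything by 1.5514: 2566.50 → 3981.75 px.

3982 px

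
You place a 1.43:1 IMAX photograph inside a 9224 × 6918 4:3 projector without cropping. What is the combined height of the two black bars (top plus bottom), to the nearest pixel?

468 px

Since 1.430 > 1.333, the photograph is width-limited.
That makes the image 6450.35 px tall (9224 / 1.430).
6918 − 6450.35 = 467.65 px of bars.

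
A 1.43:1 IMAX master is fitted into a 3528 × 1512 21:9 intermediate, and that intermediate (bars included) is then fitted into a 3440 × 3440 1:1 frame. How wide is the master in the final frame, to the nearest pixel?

2108 px

Inside the 3528×1512 canvas the master is height-limited at 2162.16 × 1512.00.
Second fit — the 21:9 canvas into 3440×3440 spans the width: 3440.00 × 1474.29 (×0.9751 from 3528×1512).
Applying the same ×0.9751: 2162.16 → 2108.23.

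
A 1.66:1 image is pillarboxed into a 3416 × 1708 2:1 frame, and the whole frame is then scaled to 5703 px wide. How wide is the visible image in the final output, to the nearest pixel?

At 3416×1708 the image is height-limited, so width = 1708 × 1.660 ≈ 2835.28 px.
The frame scales by 5703/3416 = 1.6695; 2835.28 × 1.6695 ≈ 4733.49 px.

4733 px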